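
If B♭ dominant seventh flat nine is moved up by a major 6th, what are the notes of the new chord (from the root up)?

G B D F A♭

A major 6th up from B♭ is G, so the new chord is G dominant seventh flat nine.
root → G
3rd (major 3rd) → B
5th (perfect 5th) → D
7th (minor 7th) → F
9th (minor 9th) → A♭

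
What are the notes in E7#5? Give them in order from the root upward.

Root E, quality augmented seventh:
Root: E
Major 3rd (3rd): G#
Augmented 5th (5th): B#
Minor 7th (7th): D

E, G#, B#, D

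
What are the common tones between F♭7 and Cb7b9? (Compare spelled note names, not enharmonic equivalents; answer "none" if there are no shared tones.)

Cb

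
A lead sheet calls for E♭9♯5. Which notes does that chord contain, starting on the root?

Root Eb, quality dominant ninth sharp five:
- root: Eb
- major 3rd: G
- augmented 5th: B
- minor 7th: Db
- major 9th: F

Eb – G – B – Db – F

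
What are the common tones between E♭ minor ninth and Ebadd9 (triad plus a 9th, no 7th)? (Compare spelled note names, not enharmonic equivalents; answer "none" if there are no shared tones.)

E♭ minor ninth: Eb Gb Bb Db F
Ebadd9: Eb G Bb F
Common to both → Eb, Bb, F.

Eb – Bb – F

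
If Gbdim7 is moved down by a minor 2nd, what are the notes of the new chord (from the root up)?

G♭ down a minor 2nd → F. New chord: F diminished seventh.
Root: F
Minor 3rd (3rd): A♭
Diminished 5th (5th): C♭
Diminished 7th (7th): E𝄫

F  A♭  C♭  E𝄫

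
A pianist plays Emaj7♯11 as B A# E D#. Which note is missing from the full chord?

Emaj7♯11 = E, G#, B, D#, A#. The voicing lacks the 3rd (major 3rd), G#.

G#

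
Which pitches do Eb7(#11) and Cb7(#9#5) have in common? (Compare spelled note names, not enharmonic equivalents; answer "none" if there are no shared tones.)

Eb7(#11): Eb G Bb Db A
Cb7(#9#5): Cb Eb G Bbb D
Common to both → Eb, G.

Eb – G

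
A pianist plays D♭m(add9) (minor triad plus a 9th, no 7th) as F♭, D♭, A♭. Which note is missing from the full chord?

E♭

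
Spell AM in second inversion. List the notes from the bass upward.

E  A  C#

AM = A–C#–E; second inversion → fifth (E) lowest.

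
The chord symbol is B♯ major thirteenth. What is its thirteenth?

B♯ major thirteenth is built on B#; its 13th is a major 13th above the root.
A sixth above B uses the letter G, and the major 13th above B# is G##.

G##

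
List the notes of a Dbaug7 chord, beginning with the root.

Root D♭, quality augmented seventh:
- root: D♭
- major 3rd: F
- augmented 5th: A
- minor 7th: C♭

D♭, F, A, C♭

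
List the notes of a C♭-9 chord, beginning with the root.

Root C♭, quality minor ninth:
Root: C♭
Minor 3rd (3rd): E𝄫
Perfect 5th (5th): G♭
Minor 7th (7th): B𝄫
Major 9th (9th): D♭

C♭, E𝄫, G♭, B𝄫, D♭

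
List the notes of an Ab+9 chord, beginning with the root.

Ab, C, E, Gb, Bb

Ab+9 is a dominant ninth sharp five built on Ab.
Ab — root
C — major 3rd
E — augmented 5th
Gb — minor 7th
Bb — major 9th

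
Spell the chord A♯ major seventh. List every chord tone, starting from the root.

Root A-sharp, quality major seventh:
A-sharp — root
C-double-sharp — major 3rd
E-sharp — perfect 5th
G-double-sharp — major 7th

A-sharp C-double-sharp E-sharp G-double-sharp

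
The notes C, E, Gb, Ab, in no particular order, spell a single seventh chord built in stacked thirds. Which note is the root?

Arranged so that each adjacent pair is a third by letter name: Ab – C – E – Gb.
The bottom of that stack, Ab, is the root (this is Ab augmented seventh).

Ab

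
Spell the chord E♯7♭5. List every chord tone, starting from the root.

E♯7♭5 is a dominant seventh flat five built on E#.
E# — root
G## — major 3rd
B — diminished 5th
D# — minor 7th

E#  G##  B  D#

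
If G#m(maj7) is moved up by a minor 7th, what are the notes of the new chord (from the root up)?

F#  A  C#  E#

G# up a minor 7th → F#. New chord: F# minor-major seventh.
- root: F#
- minor 3rd: A
- perfect 5th: C#
- major 7th: E#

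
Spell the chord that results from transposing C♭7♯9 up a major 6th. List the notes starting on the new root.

Transposed root: Cb → Ab (major 6th up). So we spell Ab dominant seventh sharp nine:
root → Ab
3rd (major 3rd) → C
5th (perfect 5th) → Eb
7th (minor 7th) → Gb
9th (augmented 9th) → B

Ab  C  Eb  Gb  B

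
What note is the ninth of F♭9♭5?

Root of F♭9♭5 = F♭. The 9th is a major 9th: F♭ up a major 9th → G♭.

G♭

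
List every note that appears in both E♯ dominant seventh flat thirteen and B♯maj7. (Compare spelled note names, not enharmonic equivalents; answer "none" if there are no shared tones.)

B#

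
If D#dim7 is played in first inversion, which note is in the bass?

F♯

D#dim7 in root position is D♯–F♯–A–C.
First inversion places the third in the bass, which is F♯.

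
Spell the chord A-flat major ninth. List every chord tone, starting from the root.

Ab C Eb G Bb

A-flat major ninth is a major ninth built on Ab.
- root: Ab
- major 3rd: C
- perfect 5th: Eb
- major 7th: G
- major 9th: Bb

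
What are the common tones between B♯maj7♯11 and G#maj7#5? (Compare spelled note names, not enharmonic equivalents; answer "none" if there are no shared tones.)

B♯maj7♯11: B♯ D𝄪 F𝄪 A𝄪 E𝄪
G#maj7#5: G♯ B♯ D𝄪 F𝄪
Common to both → B♯, D𝄪, F𝄪.

B♯  D𝄪  F𝄪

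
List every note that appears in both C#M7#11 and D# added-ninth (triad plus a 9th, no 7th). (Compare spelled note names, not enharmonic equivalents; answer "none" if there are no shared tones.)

E♯, F𝄪

C#M7#11 = C♯, E♯, G♯, B♯, F𝄪.
D# added-ninth = D♯, F𝄪, A♯, E♯.
Shared: E♯, F𝄪.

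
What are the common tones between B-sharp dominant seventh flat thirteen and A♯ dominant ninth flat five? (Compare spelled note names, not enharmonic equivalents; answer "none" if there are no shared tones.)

B-sharp dominant seventh flat thirteen = B-sharp, D-double-sharp, F-double-sharp, A-sharp, G-sharp.
A♯ dominant ninth flat five = A-sharp, C-double-sharp, E, G-sharp, B-sharp.
Shared: B-sharp, A-sharp, G-sharp.

B-sharp  A-sharp  G-sharp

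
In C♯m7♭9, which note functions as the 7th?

Root of C♯m7♭9 = C♯. The 7th is a minor 7th: C♯ up a minor 7th → B.

B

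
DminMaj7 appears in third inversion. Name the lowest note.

DminMaj7 in root position is D–F–A–C#.
Third inversion places the seventh in the bass, which is C#.

C#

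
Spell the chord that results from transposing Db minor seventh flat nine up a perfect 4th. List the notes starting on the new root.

D-flat up a perfect 4th → G-flat. New chord: G-flat minor seventh flat nine.
Root: G-flat
Minor 3rd (3rd): B-double-flat
Perfect 5th (5th): D-flat
Minor 7th (7th): F-flat
Minor 9th (9th): A-double-flat

G-flat B-double-flat D-flat F-flat A-double-flat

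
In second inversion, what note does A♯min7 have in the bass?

E#

A♯min7 in root position is A#–C#–E#–G#.
Second inversion places the fifth in the bass, which is E#.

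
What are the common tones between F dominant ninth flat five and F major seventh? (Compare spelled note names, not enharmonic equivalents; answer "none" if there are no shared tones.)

F A

F dominant ninth flat five: F A C♭ E♭ G
F major seventh: F A C E
Common to both → F, A.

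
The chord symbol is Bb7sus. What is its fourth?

Eb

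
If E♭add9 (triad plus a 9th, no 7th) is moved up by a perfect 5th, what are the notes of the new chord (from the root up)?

B♭ D F C

Transposed root: E♭ → B♭ (perfect 5th up). So we spell B♭ added-ninth:
B♭ — root
D — major 3rd
F — perfect 5th
C — major 9th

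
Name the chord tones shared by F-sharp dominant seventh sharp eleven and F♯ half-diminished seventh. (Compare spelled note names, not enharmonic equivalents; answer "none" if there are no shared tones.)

F-sharp dominant seventh sharp eleven = F-sharp, A-sharp, C-sharp, E, B-sharp.
F♯ half-diminished seventh = F-sharp, A, C, E.
Shared: F-sharp, E.

F-sharp, E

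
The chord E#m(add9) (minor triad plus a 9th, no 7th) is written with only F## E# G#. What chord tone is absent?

E#m(add9) = E#, G#, B#, F##. The voicing lacks the 5th (perfect 5th), B#.

B#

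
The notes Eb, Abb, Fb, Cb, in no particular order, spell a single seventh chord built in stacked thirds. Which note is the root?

Arranged so that each adjacent pair is a third by letter name: Fb – Abb – Cb – Eb.
The bottom of that stack, Fb, is the root (this is Fb minor-major seventh).

Fb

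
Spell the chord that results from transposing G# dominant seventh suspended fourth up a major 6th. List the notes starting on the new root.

E#  A#  B#  D#

G# up a major 6th → E#. New chord: E# dominant seventh suspended fourth.
E# — root
A# — perfect 4th
B# — perfect 5th
D# — minor 7th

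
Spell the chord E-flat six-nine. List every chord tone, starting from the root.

Root E-flat, quality six-nine:
E-flat — root
G — major 3rd
B-flat — perfect 5th
C — major 6th
F — major 9th

E-flat, G, B-flat, C, F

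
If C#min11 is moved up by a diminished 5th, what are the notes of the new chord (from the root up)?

A diminished 5th up from C# is G, so the new chord is G minor eleventh.
root → G
3rd (minor 3rd) → Bb
5th (perfect 5th) → D
7th (minor 7th) → F
9th (major 9th) → A
11th (perfect 11th) → C

G, Bb, D, F, A, C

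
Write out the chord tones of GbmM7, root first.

Gb Bbb Db F

Root Gb, quality minor-major seventh:
- root: Gb
- minor 3rd: Bbb
- perfect 5th: Db
- major 7th: F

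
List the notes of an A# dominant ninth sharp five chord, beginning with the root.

A♯ – C𝄪 – E𝄪 – G♯ – B♯

A# dominant ninth sharp five is a dominant ninth sharp five built on A♯.
A♯ — root
C𝄪 — major 3rd
E𝄪 — augmented 5th
G♯ — minor 7th
B♯ — major 9th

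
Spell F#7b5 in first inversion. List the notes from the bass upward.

A#  C  E  F#

F#7b5 = F#–A#–C–E; first inversion → third (A#) lowest.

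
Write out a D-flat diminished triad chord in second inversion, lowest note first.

Abb  Db  Fb

In root position, D-flat diminished triad is Db–Fb–Abb.
Second inversion puts the fifth (Abb) in the bass.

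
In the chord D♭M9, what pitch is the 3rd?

Root of D♭M9 = Db. The 3rd is a major 3rd: Db up a major 3rd → F.

F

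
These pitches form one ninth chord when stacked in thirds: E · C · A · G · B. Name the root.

Arranged so that each adjacent pair is a third by letter name: A – C – E – G – B.
The bottom of that stack, A, is the root (this is A minor ninth).

A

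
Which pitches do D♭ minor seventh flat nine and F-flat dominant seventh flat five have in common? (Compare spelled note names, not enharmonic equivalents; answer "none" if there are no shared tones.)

D♭ minor seventh flat nine: Db Fb Ab Cb Ebb
F-flat dominant seventh flat five: Fb Ab Cbb Ebb
Common to both → Fb, Ab, Ebb.

Fb – Ab – Ebb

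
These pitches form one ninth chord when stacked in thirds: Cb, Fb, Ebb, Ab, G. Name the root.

Fb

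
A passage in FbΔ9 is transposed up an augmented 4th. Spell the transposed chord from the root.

Bb D F A C

Fb up an augmented 4th → Bb. New chord: Bb major ninth.
root → Bb
3rd (major 3rd) → D
5th (perfect 5th) → F
7th (major 7th) → A
9th (major 9th) → C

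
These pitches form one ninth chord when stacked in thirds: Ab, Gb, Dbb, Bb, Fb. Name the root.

Arranged so that each adjacent pair is a third by letter name: Gb – Bb – Dbb – Fb – Ab.
The bottom of that stack, Gb, is the root (this is Gb dominant ninth flat five).

Gb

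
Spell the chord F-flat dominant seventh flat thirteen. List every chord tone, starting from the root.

Fb, Ab, Cb, Ebb, Dbb

F-flat dominant seventh flat thirteen is a dominant seventh flat thirteen built on Fb.
Root: Fb
Major 3rd (3rd): Ab
Perfect 5th (5th): Cb
Minor 7th (7th): Ebb
Minor 13th (13th): Dbb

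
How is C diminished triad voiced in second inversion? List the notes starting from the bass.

G-flat, C, E-flat

C diminished triad = C–E-flat–G-flat; second inversion → fifth (G-flat) lowest.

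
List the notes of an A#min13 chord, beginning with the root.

Root A#, quality minor thirteenth:
Root: A#
Minor 3rd (3rd): C#
Perfect 5th (5th): E#
Minor 7th (7th): G#
Major 9th (9th): B#
Perfect 11th (11th): D#
Major 13th (13th): F##

A# – C# – E# – G# – B# – D# – F##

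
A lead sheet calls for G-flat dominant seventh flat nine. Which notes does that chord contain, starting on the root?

G-flat dominant seventh flat nine is a dominant seventh flat nine built on G♭.
Root: G♭
Major 3rd (3rd): B♭
Perfect 5th (5th): D♭
Minor 7th (7th): F♭
Minor 9th (9th): A𝄫

G♭, B♭, D♭, F♭, A𝄫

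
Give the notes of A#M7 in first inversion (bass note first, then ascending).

C## – E# – G## – A#

A#M7 = A#–C##–E#–G##; first inversion → third (C##) lowest.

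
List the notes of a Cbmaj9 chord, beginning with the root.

Cbmaj9: major ninth on Cb.
Cb — root
Eb — major 3rd
Gb — perfect 5th
Bb — major 7th
Db — major 9th

Cb, Eb, Gb, Bb, Db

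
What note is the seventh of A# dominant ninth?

Root of A# dominant ninth = A-sharp. The 7th is a minor 7th: A-sharp up a minor 7th → G-sharp.

G-sharp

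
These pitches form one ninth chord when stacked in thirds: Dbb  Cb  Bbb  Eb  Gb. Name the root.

Cb

Stacking in thirds gives Cb – Eb – Gb – Bbb – Dbb, so Cb is the root — Cb dominant seventh flat nine.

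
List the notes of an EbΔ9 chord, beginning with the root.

EbΔ9: major ninth on Eb.
- root: Eb
- major 3rd: G
- perfect 5th: Bb
- major 7th: D
- major 9th: F

Eb G Bb D F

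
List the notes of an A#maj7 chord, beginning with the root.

Root A#, quality major seventh:
Root: A#
Major 3rd (3rd): C##
Perfect 5th (5th): E#
Major 7th (7th): G##

A# – C## – E# – G##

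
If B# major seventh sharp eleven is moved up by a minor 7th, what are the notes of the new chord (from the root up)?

A minor 7th up from B-sharp is A-sharp, so the new chord is A-sharp major seventh sharp eleven.
- root: A-sharp
- major 3rd: C-double-sharp
- perfect 5th: E-sharp
- major 7th: G-double-sharp
- augmented 11th: D-double-sharp

A-sharp  C-double-sharp  E-sharp  G-double-sharp  D-double-sharp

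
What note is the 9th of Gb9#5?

Gb9#5 is built on Gb; its 9th is a major 9th above the root.
A second above G uses the letter A, and the major 9th above Gb is Ab.

Ab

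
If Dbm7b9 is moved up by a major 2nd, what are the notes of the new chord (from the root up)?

A major 2nd up from Db is Eb, so the new chord is Eb minor seventh flat nine.
Root: Eb
Minor 3rd (3rd): Gb
Perfect 5th (5th): Bb
Minor 7th (7th): Db
Minor 9th (9th): Fb

Eb – Gb – Bb – Db – Fb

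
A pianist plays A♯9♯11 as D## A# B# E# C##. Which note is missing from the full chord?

The full A♯9♯11 chord is A#, C##, E#, G#, B#, D##.
Comparing with the voicing, the minor 7th (7th) — G# — is absent.

G#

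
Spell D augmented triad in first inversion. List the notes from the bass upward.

F♯  A♯  D

D augmented triad = D–F♯–A♯; first inversion → third (F♯) lowest.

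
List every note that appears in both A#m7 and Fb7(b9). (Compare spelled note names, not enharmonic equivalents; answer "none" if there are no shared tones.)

A#m7: A# C# E# G#
Fb7(b9): Fb Ab Cb Ebb Gbb
Common to both → none.

none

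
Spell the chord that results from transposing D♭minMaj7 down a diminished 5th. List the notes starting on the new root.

G  Bb  D  F#

A diminished 5th down from Db is G, so the new chord is G minor-major seventh.
root → G
3rd (minor 3rd) → Bb
5th (perfect 5th) → D
7th (major 7th) → F#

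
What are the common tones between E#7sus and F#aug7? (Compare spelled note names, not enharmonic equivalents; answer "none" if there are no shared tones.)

E#7sus = E♯, A♯, B♯, D♯.
F#aug7 = F♯, A♯, C𝄪, E.
Shared: A♯.

A♯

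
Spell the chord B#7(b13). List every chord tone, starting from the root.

B# D## F## A# G#

B#7(b13) is a dominant seventh flat thirteen built on B#.
Root: B#
Major 3rd (3rd): D##
Perfect 5th (5th): F##
Minor 7th (7th): A#
Minor 13th (13th): G#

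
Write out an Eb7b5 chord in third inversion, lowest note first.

In root position, Eb7b5 is Eb–G–Bbb–Db.
Third inversion puts the seventh (Db) in the bass.

Db, Eb, G, Bbb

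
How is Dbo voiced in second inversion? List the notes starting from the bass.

Abb Db Fb

Dbo = Db–Fb–Abb; second inversion → fifth (Abb) lowest.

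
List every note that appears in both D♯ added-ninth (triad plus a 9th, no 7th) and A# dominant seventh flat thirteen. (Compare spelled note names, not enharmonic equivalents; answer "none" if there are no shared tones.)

A-sharp E-sharp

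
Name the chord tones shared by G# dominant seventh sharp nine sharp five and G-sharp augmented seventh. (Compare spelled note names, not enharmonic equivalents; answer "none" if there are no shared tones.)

G#, B#, D##, F#

G# dominant seventh sharp nine sharp five = G#, B#, D##, F#, A##.
G-sharp augmented seventh = G#, B#, D##, F#.
Shared: G#, B#, D##, F#.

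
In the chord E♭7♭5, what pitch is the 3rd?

G

Root of E♭7♭5 = Eb. The 3rd is a major 3rd: Eb up a major 3rd → G.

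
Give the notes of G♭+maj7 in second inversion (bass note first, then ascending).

G♭+maj7 = Gb–Bb–D–F; second inversion → fifth (D) lowest.

D F Gb Bb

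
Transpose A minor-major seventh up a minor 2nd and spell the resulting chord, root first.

A minor 2nd up from A is B-flat, so the new chord is B-flat minor-major seventh.
B-flat — root
D-flat — minor 3rd
F — perfect 5th
A — major 7th

B-flat – D-flat – F – A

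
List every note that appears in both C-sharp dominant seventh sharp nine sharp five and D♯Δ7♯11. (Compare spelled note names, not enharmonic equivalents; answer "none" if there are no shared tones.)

G##

C-sharp dominant seventh sharp nine sharp five = C#, E#, G##, B, D##.
D♯Δ7♯11 = D#, F##, A#, C##, G##.
Shared: G##.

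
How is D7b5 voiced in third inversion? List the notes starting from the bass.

C, D, F#, Ab

D7b5 = D–F#–Ab–C; third inversion → seventh (C) lowest.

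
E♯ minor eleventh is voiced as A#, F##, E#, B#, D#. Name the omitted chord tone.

G#

E♯ minor eleventh = E#, G#, B#, D#, F##, A#. The voicing lacks the 3rd (minor 3rd), G#.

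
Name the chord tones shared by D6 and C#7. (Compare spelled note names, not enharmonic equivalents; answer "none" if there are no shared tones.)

D6 = D, F#, A, B.
C#7 = C#, E#, G#, B.
Shared: B.

B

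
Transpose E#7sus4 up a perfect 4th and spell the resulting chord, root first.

E# up a perfect 4th → A#. New chord: A# dominant seventh suspended fourth.
root → A#
4th (perfect 4th) → D#
5th (perfect 5th) → E#
7th (minor 7th) → G#

A#, D#, E#, G#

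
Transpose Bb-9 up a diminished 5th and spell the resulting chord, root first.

Fb, Abb, Cb, Ebb, Gb

A diminished 5th up from Bb is Fb, so the new chord is Fb minor ninth.
- root: Fb
- minor 3rd: Abb
- perfect 5th: Cb
- minor 7th: Ebb
- major 9th: Gb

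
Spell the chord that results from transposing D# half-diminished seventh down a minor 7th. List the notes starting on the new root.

E-sharp – G-sharp – B – D-sharp

D-sharp down a minor 7th → E-sharp. New chord: E-sharp half-diminished seventh.
root → E-sharp
3rd (minor 3rd) → G-sharp
5th (diminished 5th) → B
7th (minor 7th) → D-sharp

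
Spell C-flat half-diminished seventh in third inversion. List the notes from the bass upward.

B-double-flat, C-flat, E-double-flat, G-double-flat

In root position, C-flat half-diminished seventh is C-flat–E-double-flat–G-double-flat–B-double-flat.
Third inversion puts the seventh (B-double-flat) in the bass.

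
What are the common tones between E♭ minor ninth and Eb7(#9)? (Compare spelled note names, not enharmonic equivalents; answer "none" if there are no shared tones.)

E♭ minor ninth: E♭ G♭ B♭ D♭ F
Eb7(#9): E♭ G B♭ D♭ F♯
Common to both → E♭, B♭, D♭.

E♭ – B♭ – D♭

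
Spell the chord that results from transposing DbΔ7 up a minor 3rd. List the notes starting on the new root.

A minor 3rd up from Db is Fb, so the new chord is Fb major seventh.
- root: Fb
- major 3rd: Ab
- perfect 5th: Cb
- major 7th: Eb

Fb  Ab  Cb  Eb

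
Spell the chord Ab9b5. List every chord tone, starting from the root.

Root Ab, quality dominant ninth flat five:
Ab — root
C — major 3rd
Ebb — diminished 5th
Gb — minor 7th
Bb — major 9th

Ab, C, Ebb, Gb, Bb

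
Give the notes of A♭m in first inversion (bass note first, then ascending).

Cb  Eb  Ab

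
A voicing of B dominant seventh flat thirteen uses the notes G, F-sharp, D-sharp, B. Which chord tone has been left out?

The full B dominant seventh flat thirteen chord is B, D-sharp, F-sharp, A, G.
Comparing with the voicing, the minor 7th (7th) — A — is absent.

A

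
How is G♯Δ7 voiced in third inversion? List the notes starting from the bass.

F𝄪 G♯ B♯ D♯

In root position, G♯Δ7 is G♯–B♯–D♯–F𝄪.
Third inversion puts the seventh (F𝄪) in the bass.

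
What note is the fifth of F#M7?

C♯

F#M7 is built on F♯; its 5th is a perfect 5th above the root.
A fifth above F uses the letter C, and the perfect 5th above F♯ is C♯.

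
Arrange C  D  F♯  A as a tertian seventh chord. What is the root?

Stacking in thirds gives D – F♯ – A – C, so D is the root — D dominant seventh.

D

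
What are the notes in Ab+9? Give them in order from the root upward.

Ab – C – E – Gb – Bb

Ab+9: dominant ninth sharp five on Ab.
- root: Ab
- major 3rd: C
- augmented 5th: E
- minor 7th: Gb
- major 9th: Bb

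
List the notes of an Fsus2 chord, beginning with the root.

F, G, C

Fsus2: suspended second on F.
Root: F
Major 2nd (2nd): G
Perfect 5th (5th): C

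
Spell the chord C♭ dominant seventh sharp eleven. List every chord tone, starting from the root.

Cb, Eb, Gb, Bbb, F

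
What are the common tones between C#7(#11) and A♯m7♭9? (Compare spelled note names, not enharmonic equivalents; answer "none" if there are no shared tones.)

C# – E# – G# – B

C#7(#11): C# E# G# B F##
A♯m7♭9: A# C# E# G# B
Common to both → C#, E#, G#, B.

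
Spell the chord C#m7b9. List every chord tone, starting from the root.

C#m7b9: minor seventh flat nine on C#.
C# — root
E — minor 3rd
G# — perfect 5th
B — minor 7th
D — minor 9th

C#, E, G#, B, D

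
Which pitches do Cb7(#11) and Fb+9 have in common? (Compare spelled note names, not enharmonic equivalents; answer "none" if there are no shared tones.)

Gb

Cb7(#11): Cb Eb Gb Bbb F
Fb+9: Fb Ab C Ebb Gb
Common to both → Gb.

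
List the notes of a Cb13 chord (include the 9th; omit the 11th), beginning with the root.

Cb13 is a dominant thirteenth built on Cb.
root → Cb
3rd (major 3rd) → Eb
5th (perfect 5th) → Gb
7th (minor 7th) → Bbb
9th (major 9th) → Db
13th (major 13th) → Ab

Cb  Eb  Gb  Bbb  Db  Ab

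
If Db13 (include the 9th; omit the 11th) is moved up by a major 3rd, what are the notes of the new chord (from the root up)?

F, A, C, Eb, G, D

A major 3rd up from Db is F, so the new chord is F dominant thirteenth.
- root: F
- major 3rd: A
- perfect 5th: C
- minor 7th: Eb
- major 9th: G
- major 13th: D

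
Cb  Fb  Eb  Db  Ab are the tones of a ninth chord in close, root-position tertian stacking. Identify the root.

Db

Stacking in thirds gives Db – Fb – Ab – Cb – Eb, so Db is the root — Db minor ninth.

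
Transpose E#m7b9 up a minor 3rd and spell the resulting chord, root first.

G# – B – D# – F# – A

A minor 3rd up from E# is G#, so the new chord is G# minor seventh flat nine.
Root: G#
Minor 3rd (3rd): B
Perfect 5th (5th): D#
Minor 7th (7th): F#
Minor 9th (9th): A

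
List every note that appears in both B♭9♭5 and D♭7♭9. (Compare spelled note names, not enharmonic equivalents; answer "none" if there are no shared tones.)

Ab

B♭9♭5: Bb D Fb Ab C
D♭7♭9: Db F Ab Cb Ebb
Common to both → Ab.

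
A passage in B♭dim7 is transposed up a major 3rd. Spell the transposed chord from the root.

D, F, Ab, Cb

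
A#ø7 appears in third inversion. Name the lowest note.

G♯

A#ø7 = A♯–C♯–E–G♯. Third inversion → seventh in the bass = G♯.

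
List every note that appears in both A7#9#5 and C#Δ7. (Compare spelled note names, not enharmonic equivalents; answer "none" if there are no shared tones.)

C♯, E♯, B♯

A7#9#5: A C♯ E♯ G B♯
C#Δ7: C♯ E♯ G♯ B♯
Common to both → C♯, E♯, B♯.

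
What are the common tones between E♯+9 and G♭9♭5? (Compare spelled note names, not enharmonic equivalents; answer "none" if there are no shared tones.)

E♯+9: E# G## B## D# F##
G♭9♭5: Gb Bb Dbb Fb Ab
Common to both → none.

none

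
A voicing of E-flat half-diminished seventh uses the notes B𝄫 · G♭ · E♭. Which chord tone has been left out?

The full E-flat half-diminished seventh chord is E♭, G♭, B𝄫, D♭.
Comparing with the voicing, the minor 7th (7th) — D♭ — is absent.

D♭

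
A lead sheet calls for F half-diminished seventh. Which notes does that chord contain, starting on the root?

Root F, quality half-diminished seventh:
- root: F
- minor 3rd: A-flat
- diminished 5th: C-flat
- minor 7th: E-flat

F  A-flat  C-flat  E-flat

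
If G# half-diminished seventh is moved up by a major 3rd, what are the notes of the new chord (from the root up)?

A major 3rd up from G-sharp is B-sharp, so the new chord is B-sharp half-diminished seventh.
Root: B-sharp
Minor 3rd (3rd): D-sharp
Diminished 5th (5th): F-sharp
Minor 7th (7th): A-sharp

B-sharp, D-sharp, F-sharp, A-sharp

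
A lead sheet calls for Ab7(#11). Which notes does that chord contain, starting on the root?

Ab7(#11): dominant seventh sharp eleven on A♭.
Root: A♭
Major 3rd (3rd): C
Perfect 5th (5th): E♭
Minor 7th (7th): G♭
Augmented 11th (11th): D

A♭  C  E♭  G♭  D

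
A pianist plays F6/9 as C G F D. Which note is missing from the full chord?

The full F6/9 chord is F, A, C, D, G.
Comparing with the voicing, the major 3rd (3rd) — A — is absent.

A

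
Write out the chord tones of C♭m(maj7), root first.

Root Cb, quality minor-major seventh:
Root: Cb
Minor 3rd (3rd): Ebb
Perfect 5th (5th): Gb
Major 7th (7th): Bb

Cb, Ebb, Gb, Bb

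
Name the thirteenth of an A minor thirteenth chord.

Root of A minor thirteenth = A. The 13th is a major 13th: A up a major 13th → F-sharp.

F-sharp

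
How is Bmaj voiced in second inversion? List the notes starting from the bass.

In root position, Bmaj is B–D♯–F♯.
Second inversion puts the fifth (F♯) in the bass.

F♯ – B – D♯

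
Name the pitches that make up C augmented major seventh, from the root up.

C augmented major seventh is an augmented major seventh built on C.
C — root
E — major 3rd
G♯ — augmented 5th
B — major 7th

C  E  G♯  B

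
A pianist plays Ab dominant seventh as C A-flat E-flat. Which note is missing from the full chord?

G-flat

Ab dominant seventh = A-flat, C, E-flat, G-flat. The voicing lacks the 7th (minor 7th), G-flat.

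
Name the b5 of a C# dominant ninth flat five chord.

C# dominant ninth flat five is built on C#; its 5th is a diminished 5th above the root.
A fifth above C uses the letter G, and the diminished 5th above C# is G.

G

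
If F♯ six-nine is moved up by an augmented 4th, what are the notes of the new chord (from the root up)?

B-sharp – D-double-sharp – F-double-sharp – G-double-sharp – C-double-sharp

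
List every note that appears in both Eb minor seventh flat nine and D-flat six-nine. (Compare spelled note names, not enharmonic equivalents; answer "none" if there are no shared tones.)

E-flat, B-flat, D-flat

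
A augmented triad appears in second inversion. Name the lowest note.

A augmented triad = A–C-sharp–E-sharp. Second inversion → fifth in the bass = E-sharp.

E-sharp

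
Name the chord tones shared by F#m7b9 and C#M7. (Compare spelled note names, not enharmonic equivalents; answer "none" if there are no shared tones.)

C♯

F#m7b9 = F♯, A, C♯, E, G.
C#M7 = C♯, E♯, G♯, B♯.
Shared: C♯.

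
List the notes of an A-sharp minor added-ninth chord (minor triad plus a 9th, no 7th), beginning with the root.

A# C# E# B#

Root A#, quality minor added-ninth:
- root: A#
- minor 3rd: C#
- perfect 5th: E#
- major 9th: B#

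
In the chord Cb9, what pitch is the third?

Root of Cb9 = C♭. The 3rd is a major 3rd: C♭ up a major 3rd → E♭.

E♭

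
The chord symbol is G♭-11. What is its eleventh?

G♭-11 is built on Gb; its 11th is a perfect 11th above the root.
A fourth above G uses the letter C, and the perfect 11th above Gb is Cb.

Cb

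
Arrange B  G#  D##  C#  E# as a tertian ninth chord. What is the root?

Arranged so that each adjacent pair is a third by letter name: C# – E# – G# – B – D##.
The bottom of that stack, C#, is the root (this is C# dominant seventh sharp nine).

C#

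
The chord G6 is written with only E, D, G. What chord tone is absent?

B

The full G6 chord is G, B, D, E.
Comparing with the voicing, the major 3rd (3rd) — B — is absent.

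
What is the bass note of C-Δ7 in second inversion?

C-Δ7 in root position is C–Eb–G–B.
Second inversion places the fifth in the bass, which is G.

G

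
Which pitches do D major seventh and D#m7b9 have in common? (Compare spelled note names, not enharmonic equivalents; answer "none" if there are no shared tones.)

D major seventh = D, F#, A, C#.
D#m7b9 = D#, F#, A#, C#, E.
Shared: F#, C#.

F# C#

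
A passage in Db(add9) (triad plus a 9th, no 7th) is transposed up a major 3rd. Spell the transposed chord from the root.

Transposed root: Db → F (major 3rd up). So we spell F added-ninth:
- root: F
- major 3rd: A
- perfect 5th: C
- major 9th: G

F A C G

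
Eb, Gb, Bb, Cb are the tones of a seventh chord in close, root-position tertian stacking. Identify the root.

Cb

Stacking in thirds gives Cb – Eb – Gb – Bb, so Cb is the root — Cb major seventh.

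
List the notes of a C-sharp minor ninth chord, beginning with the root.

C-sharp minor ninth is a minor ninth built on C-sharp.
C-sharp — root
E — minor 3rd
G-sharp — perfect 5th
B — minor 7th
D-sharp — major 9th

C-sharp E G-sharp B D-sharp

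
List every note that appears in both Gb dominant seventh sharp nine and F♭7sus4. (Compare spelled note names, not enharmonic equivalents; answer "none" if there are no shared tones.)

Fb

Gb dominant seventh sharp nine = Gb, Bb, Db, Fb, A.
F♭7sus4 = Fb, Bbb, Cb, Ebb.
Shared: Fb.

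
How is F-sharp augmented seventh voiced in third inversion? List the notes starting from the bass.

In root position, F-sharp augmented seventh is F-sharp–A-sharp–C-double-sharp–E.
Third inversion puts the seventh (E) in the bass.

E F-sharp A-sharp C-double-sharp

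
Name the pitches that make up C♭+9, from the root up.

Cb, Eb, G, Bbb, Db

C♭+9: dominant ninth sharp five on Cb.
Cb — root
Eb — major 3rd
G — augmented 5th
Bbb — minor 7th
Db — major 9th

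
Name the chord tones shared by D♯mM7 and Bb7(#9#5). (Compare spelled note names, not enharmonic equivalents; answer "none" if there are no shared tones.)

F#

D♯mM7: D# F# A# C##
Bb7(#9#5): Bb D F# Ab C#
Common to both → F#.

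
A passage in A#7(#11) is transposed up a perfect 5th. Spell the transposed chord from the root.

A♯ up a perfect 5th → E♯. New chord: E♯ dominant seventh sharp eleven.
- root: E♯
- major 3rd: G𝄪
- perfect 5th: B♯
- minor 7th: D♯
- augmented 11th: A𝄪

E♯ – G𝄪 – B♯ – D♯ – A𝄪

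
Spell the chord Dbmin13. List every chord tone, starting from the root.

Db, Fb, Ab, Cb, Eb, Gb, Bb

Root Db, quality minor thirteenth:
- root: Db
- minor 3rd: Fb
- perfect 5th: Ab
- minor 7th: Cb
- major 9th: Eb
- perfect 11th: Gb
- major 13th: Bb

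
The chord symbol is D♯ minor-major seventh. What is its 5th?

A♯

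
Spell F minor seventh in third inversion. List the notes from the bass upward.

E♭  F  A♭  C

In root position, F minor seventh is F–A♭–C–E♭.
Third inversion puts the seventh (E♭) in the bass.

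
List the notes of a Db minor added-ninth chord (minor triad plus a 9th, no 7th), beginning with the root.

Db – Fb – Ab – Eb

Db minor added-ninth is a minor added-ninth built on Db.
Root: Db
Minor 3rd (3rd): Fb
Perfect 5th (5th): Ab
Major 9th (9th): Eb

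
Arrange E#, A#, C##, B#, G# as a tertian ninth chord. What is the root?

A#

Arranged so that each adjacent pair is a third by letter name: A# – C## – E# – G# – B#.
The bottom of that stack, A#, is the root (this is A# dominant ninth).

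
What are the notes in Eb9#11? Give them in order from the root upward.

Eb  G  Bb  Db  F  A

Eb9#11 is a dominant ninth sharp eleven built on Eb.
root → Eb
3rd (major 3rd) → G
5th (perfect 5th) → Bb
7th (minor 7th) → Db
9th (major 9th) → F
11th (augmented 11th) → A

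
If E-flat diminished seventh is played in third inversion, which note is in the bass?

D-double-flat

E-flat diminished seventh = E-flat–G-flat–B-double-flat–D-double-flat. Third inversion → seventh in the bass = D-double-flat.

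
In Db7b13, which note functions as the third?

F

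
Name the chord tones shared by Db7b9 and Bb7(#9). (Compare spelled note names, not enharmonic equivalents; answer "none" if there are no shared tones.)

Db7b9 = D♭, F, A♭, C♭, E𝄫.
Bb7(#9) = B♭, D, F, A♭, C♯.
Shared: F, A♭.

F, A♭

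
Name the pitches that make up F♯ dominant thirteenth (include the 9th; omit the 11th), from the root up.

F♯ dominant thirteenth is a dominant thirteenth built on F-sharp.
- root: F-sharp
- major 3rd: A-sharp
- perfect 5th: C-sharp
- minor 7th: E
- major 9th: G-sharp
- major 13th: D-sharp

F-sharp, A-sharp, C-sharp, E, G-sharp, D-sharp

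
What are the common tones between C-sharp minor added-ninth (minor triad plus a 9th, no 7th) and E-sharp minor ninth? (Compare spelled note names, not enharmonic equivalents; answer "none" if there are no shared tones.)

C-sharp minor added-ninth: C# E G# D#
E-sharp minor ninth: E# G# B# D# F##
Common to both → G#, D#.

G# D#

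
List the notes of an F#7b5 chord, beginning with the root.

F# A# C E

F#7b5 is a dominant seventh flat five built on F#.
- root: F#
- major 3rd: A#
- diminished 5th: C
- minor 7th: E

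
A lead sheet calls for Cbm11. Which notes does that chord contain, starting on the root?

Cb, Ebb, Gb, Bbb, Db, Fb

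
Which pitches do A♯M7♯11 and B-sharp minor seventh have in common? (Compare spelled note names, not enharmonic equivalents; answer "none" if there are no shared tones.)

A♯M7♯11 = A#, C##, E#, G##, D##.
B-sharp minor seventh = B#, D#, F##, A#.
Shared: A#.

A#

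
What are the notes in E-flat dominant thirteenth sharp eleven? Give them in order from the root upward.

E-flat dominant thirteenth sharp eleven: dominant thirteenth sharp eleven on E-flat.
Root: E-flat
Major 3rd (3rd): G
Perfect 5th (5th): B-flat
Minor 7th (7th): D-flat
Major 9th (9th): F
Augmented 11th (11th): A
Major 13th (13th): C

E-flat  G  B-flat  D-flat  F  A  C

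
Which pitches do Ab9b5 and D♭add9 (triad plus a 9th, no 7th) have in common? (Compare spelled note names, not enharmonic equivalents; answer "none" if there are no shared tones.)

Ab

Ab9b5 = Ab, C, Ebb, Gb, Bb.
D♭add9 = Db, F, Ab, Eb.
Shared: Ab.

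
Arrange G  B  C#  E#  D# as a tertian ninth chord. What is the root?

Stacking in thirds gives C# – E# – G – B – D#, so C# is the root — C# dominant ninth flat five.

C#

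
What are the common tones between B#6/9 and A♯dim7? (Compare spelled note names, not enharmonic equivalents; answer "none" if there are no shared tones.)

none

B#6/9 = B#, D##, F##, G##, C##.
A♯dim7 = A#, C#, E, G.
Shared: none.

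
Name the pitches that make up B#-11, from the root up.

B#  D#  F##  A#  C##  E#

Root B#, quality minor eleventh:
- root: B#
- minor 3rd: D#
- perfect 5th: F##
- minor 7th: A#
- major 9th: C##
- perfect 11th: E#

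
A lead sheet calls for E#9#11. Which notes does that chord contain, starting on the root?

E#9#11 is a dominant ninth sharp eleven built on E#.
Root: E#
Major 3rd (3rd): G##
Perfect 5th (5th): B#
Minor 7th (7th): D#
Major 9th (9th): F##
Augmented 11th (11th): A##

E#  G##  B#  D#  F##  A##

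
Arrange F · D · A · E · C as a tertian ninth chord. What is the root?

D

Arranged so that each adjacent pair is a third by letter name: D – F – A – C – E.
The bottom of that stack, D, is the root (this is D minor ninth).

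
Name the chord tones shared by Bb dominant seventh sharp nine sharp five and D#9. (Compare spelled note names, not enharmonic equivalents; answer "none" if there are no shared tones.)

Bb dominant seventh sharp nine sharp five: Bb D F# Ab C#
D#9: D# F## A# C# E#
Common to both → C#.

C#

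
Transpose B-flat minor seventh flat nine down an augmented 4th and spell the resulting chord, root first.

Fb Abb Cb Ebb Gbb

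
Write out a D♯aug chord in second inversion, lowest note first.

A##, D#, F##

D♯aug = D#–F##–A##; second inversion → fifth (A##) lowest.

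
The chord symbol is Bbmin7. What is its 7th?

Ab

Root of Bbmin7 = Bb. The 7th is a minor 7th: Bb up a minor 7th → Ab.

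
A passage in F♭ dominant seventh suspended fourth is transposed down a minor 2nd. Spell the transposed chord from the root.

E-flat, A-flat, B-flat, D-flat

F-flat down a minor 2nd → E-flat. New chord: E-flat dominant seventh suspended fourth.
root → E-flat
4th (perfect 4th) → A-flat
5th (perfect 5th) → B-flat
7th (minor 7th) → D-flat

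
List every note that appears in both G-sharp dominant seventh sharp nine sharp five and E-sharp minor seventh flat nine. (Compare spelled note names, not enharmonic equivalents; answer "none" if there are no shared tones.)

G-sharp B-sharp F-sharp

G-sharp dominant seventh sharp nine sharp five = G-sharp, B-sharp, D-double-sharp, F-sharp, A-double-sharp.
E-sharp minor seventh flat nine = E-sharp, G-sharp, B-sharp, D-sharp, F-sharp.
Shared: G-sharp, B-sharp, F-sharp.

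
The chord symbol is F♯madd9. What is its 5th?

F♯madd9 is built on F#; its 5th is a perfect 5th above the root.
A fifth above F uses the letter C, and the perfect 5th above F# is C#.

C#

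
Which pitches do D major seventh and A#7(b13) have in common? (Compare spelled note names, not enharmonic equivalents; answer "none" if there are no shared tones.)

D major seventh: D F♯ A C♯
A#7(b13): A♯ C𝄪 E♯ G♯ F♯
Common to both → F♯.

F♯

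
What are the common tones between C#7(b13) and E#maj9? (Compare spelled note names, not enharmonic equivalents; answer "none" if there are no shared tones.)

C#7(b13): C♯ E♯ G♯ B A
E#maj9: E♯ G𝄪 B♯ D𝄪 F𝄪
Common to both → E♯.

E♯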